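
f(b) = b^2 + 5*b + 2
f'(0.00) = 5.00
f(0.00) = 2.00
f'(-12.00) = -19.00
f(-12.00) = 86.00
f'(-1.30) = 2.40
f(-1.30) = -2.81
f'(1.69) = 8.38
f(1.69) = 13.31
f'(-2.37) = 0.26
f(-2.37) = -4.23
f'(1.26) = 7.52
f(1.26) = 9.89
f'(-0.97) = 3.06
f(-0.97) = -1.91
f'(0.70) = 6.40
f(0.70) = 5.99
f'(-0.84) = 3.32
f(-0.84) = -1.49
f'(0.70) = 6.40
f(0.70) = 5.99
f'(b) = 2*b + 5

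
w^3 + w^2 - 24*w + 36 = (w - 3)*(w - 2)*(w + 6)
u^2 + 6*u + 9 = (u + 3)^2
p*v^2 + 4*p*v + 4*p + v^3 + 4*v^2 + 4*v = (p + v)*(v + 2)^2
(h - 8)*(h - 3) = h^2 - 11*h + 24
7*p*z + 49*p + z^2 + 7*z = (7*p + z)*(z + 7)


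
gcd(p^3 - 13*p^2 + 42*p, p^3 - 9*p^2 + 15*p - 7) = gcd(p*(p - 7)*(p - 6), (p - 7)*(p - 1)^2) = p - 7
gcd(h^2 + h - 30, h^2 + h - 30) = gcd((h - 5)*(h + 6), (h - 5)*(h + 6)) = h^2 + h - 30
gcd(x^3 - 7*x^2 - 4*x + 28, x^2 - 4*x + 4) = x - 2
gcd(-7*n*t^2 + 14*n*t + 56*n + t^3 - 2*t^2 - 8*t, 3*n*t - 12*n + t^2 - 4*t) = t - 4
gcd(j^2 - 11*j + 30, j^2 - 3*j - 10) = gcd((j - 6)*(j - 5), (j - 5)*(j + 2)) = j - 5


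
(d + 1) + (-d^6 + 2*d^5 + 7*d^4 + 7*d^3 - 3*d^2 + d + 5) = -d^6 + 2*d^5 + 7*d^4 + 7*d^3 - 3*d^2 + 2*d + 6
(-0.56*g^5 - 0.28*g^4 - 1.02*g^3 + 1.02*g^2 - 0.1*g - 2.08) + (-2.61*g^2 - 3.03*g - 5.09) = -0.56*g^5 - 0.28*g^4 - 1.02*g^3 - 1.59*g^2 - 3.13*g - 7.17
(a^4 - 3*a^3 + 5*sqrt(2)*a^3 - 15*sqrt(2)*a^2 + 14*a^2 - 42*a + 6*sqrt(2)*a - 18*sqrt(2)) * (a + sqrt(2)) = a^5 - 3*a^4 + 6*sqrt(2)*a^4 - 18*sqrt(2)*a^3 + 24*a^3 - 72*a^2 + 20*sqrt(2)*a^2 - 60*sqrt(2)*a + 12*a - 36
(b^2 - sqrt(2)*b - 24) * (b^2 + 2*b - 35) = b^4 - sqrt(2)*b^3 + 2*b^3 - 59*b^2 - 2*sqrt(2)*b^2 - 48*b + 35*sqrt(2)*b + 840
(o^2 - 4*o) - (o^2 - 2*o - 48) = 48 - 2*o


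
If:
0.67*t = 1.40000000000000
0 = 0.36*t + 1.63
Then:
No Solution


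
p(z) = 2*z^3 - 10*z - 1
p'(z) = 6*z^2 - 10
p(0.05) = -1.50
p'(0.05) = -9.98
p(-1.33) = 7.59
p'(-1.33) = 0.61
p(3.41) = 44.20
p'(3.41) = 59.77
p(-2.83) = -18.03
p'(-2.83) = 38.05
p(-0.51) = 3.83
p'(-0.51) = -8.44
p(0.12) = -2.20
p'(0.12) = -9.91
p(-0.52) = 3.92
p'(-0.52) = -8.38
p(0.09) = -1.90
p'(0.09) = -9.95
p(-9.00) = -1369.00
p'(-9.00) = 476.00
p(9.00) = 1367.00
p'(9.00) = 476.00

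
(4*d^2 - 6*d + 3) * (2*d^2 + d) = 8*d^4 - 8*d^3 + 3*d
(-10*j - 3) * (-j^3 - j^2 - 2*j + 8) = 10*j^4 + 13*j^3 + 23*j^2 - 74*j - 24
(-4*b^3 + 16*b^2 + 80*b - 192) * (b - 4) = -4*b^4 + 32*b^3 + 16*b^2 - 512*b + 768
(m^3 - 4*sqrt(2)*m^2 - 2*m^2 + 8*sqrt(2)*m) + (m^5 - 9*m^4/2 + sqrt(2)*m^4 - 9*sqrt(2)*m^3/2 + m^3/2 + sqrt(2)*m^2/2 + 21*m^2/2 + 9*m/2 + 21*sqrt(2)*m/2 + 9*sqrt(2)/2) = m^5 - 9*m^4/2 + sqrt(2)*m^4 - 9*sqrt(2)*m^3/2 + 3*m^3/2 - 7*sqrt(2)*m^2/2 + 17*m^2/2 + 9*m/2 + 37*sqrt(2)*m/2 + 9*sqrt(2)/2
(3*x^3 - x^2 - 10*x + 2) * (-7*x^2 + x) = -21*x^5 + 10*x^4 + 69*x^3 - 24*x^2 + 2*x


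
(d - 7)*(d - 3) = d^2 - 10*d + 21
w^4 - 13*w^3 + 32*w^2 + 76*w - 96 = (w - 8)*(w - 6)*(w - 1)*(w + 2)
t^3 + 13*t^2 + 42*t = t*(t + 6)*(t + 7)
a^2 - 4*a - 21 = (a - 7)*(a + 3)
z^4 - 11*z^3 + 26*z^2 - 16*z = z*(z - 8)*(z - 2)*(z - 1)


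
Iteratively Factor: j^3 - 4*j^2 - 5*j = (j)*(j^2 - 4*j - 5) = j*(j - 5)*(j + 1)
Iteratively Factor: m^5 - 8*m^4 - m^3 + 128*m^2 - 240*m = (m - 4)*(m^4 - 4*m^3 - 17*m^2 + 60*m) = (m - 4)*(m + 4)*(m^3 - 8*m^2 + 15*m) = (m - 5)*(m - 4)*(m + 4)*(m^2 - 3*m) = m*(m - 5)*(m - 4)*(m + 4)*(m - 3)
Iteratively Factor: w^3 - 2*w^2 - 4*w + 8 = (w - 2)*(w^2 - 4) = (w - 2)^2*(w + 2)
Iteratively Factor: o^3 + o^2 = (o + 1)*(o^2) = o*(o + 1)*(o)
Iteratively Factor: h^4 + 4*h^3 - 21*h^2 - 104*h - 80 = (h + 4)*(h^3 - 21*h - 20) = (h - 5)*(h + 4)*(h^2 + 5*h + 4) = (h - 5)*(h + 4)^2*(h + 1)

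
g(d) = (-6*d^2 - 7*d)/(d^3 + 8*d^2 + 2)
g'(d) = (-12*d - 7)/(d^3 + 8*d^2 + 2) + (-6*d^2 - 7*d)*(-3*d^2 - 16*d)/(d^3 + 8*d^2 + 2)^2 = (d^2*(3*d + 16)*(6*d + 7) - (12*d + 7)*(d^3 + 8*d^2 + 2))/(d^3 + 8*d^2 + 2)^2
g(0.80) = -1.24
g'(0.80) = 0.21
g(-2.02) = -0.39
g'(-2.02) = 0.36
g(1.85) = -0.94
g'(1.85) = 0.23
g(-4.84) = -1.40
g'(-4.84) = 0.54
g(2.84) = -0.76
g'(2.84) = 0.14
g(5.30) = -0.55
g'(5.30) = 0.06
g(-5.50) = -1.84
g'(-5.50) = 0.83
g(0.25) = -0.84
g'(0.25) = -2.57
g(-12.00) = 1.36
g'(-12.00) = 0.33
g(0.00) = 0.00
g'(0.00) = -3.50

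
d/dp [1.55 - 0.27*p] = -0.270000000000000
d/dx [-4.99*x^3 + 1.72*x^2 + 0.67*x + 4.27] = -14.97*x^2 + 3.44*x + 0.67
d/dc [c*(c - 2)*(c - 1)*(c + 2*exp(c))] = 2*c^3*exp(c) + 4*c^3 - 9*c^2 - 8*c*exp(c) + 4*c + 4*exp(c)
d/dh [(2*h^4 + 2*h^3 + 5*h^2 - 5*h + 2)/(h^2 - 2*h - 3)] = (4*h^5 - 10*h^4 - 32*h^3 - 23*h^2 - 34*h + 19)/(h^4 - 4*h^3 - 2*h^2 + 12*h + 9)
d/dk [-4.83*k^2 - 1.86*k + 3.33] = -9.66*k - 1.86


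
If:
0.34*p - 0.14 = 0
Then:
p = 0.41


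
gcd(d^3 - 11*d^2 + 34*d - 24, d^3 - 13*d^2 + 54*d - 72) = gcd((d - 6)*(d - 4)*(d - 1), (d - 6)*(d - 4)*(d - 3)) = d^2 - 10*d + 24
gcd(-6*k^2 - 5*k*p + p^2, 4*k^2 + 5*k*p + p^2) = k + p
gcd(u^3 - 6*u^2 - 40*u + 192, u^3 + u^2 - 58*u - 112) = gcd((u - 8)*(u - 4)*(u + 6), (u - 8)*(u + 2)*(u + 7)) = u - 8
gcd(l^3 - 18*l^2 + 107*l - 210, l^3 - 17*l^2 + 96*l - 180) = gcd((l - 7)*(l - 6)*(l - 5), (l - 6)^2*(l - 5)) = l^2 - 11*l + 30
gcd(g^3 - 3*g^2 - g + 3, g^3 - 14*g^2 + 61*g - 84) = g - 3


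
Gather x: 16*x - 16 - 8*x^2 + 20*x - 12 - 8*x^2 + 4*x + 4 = -16*x^2 + 40*x - 24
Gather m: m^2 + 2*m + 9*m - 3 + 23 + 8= m^2 + 11*m + 28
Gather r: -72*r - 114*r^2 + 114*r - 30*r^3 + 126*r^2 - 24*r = -30*r^3 + 12*r^2 + 18*r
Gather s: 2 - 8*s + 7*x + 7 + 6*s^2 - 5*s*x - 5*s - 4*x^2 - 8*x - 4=6*s^2 + s*(-5*x - 13) - 4*x^2 - x + 5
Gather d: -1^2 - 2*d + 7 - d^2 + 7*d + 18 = -d^2 + 5*d + 24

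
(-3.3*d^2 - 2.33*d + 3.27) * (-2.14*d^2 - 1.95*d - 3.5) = 7.062*d^4 + 11.4212*d^3 + 9.0957*d^2 + 1.7785*d - 11.445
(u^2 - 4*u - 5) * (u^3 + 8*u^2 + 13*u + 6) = u^5 + 4*u^4 - 24*u^3 - 86*u^2 - 89*u - 30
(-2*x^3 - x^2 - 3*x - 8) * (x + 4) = -2*x^4 - 9*x^3 - 7*x^2 - 20*x - 32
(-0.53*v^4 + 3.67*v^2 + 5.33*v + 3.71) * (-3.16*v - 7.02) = 1.6748*v^5 + 3.7206*v^4 - 11.5972*v^3 - 42.6062*v^2 - 49.1402*v - 26.0442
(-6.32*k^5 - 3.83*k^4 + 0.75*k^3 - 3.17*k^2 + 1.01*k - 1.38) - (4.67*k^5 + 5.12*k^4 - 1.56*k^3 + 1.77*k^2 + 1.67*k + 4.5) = -10.99*k^5 - 8.95*k^4 + 2.31*k^3 - 4.94*k^2 - 0.66*k - 5.88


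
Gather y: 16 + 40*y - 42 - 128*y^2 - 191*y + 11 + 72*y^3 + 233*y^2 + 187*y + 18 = 72*y^3 + 105*y^2 + 36*y + 3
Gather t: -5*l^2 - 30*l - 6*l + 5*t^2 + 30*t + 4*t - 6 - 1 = -5*l^2 - 36*l + 5*t^2 + 34*t - 7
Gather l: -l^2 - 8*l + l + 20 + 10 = -l^2 - 7*l + 30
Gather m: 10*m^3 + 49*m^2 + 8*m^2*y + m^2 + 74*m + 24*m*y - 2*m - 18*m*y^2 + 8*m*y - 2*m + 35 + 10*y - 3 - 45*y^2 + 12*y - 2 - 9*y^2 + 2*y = 10*m^3 + m^2*(8*y + 50) + m*(-18*y^2 + 32*y + 70) - 54*y^2 + 24*y + 30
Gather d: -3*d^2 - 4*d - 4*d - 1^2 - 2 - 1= -3*d^2 - 8*d - 4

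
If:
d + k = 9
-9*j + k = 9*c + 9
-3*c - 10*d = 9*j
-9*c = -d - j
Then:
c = 0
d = 0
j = 0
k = 9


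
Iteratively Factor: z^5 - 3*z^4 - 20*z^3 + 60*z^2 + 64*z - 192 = (z + 4)*(z^4 - 7*z^3 + 8*z^2 + 28*z - 48) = (z - 2)*(z + 4)*(z^3 - 5*z^2 - 2*z + 24) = (z - 3)*(z - 2)*(z + 4)*(z^2 - 2*z - 8) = (z - 4)*(z - 3)*(z - 2)*(z + 4)*(z + 2)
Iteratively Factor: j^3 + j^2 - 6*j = (j)*(j^2 + j - 6) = j*(j - 2)*(j + 3)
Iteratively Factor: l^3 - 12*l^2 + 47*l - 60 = (l - 4)*(l^2 - 8*l + 15) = (l - 5)*(l - 4)*(l - 3)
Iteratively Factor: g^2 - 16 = (g - 4)*(g + 4)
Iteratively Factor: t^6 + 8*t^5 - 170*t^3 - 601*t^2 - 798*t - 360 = (t - 5)*(t^5 + 13*t^4 + 65*t^3 + 155*t^2 + 174*t + 72) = (t - 5)*(t + 3)*(t^4 + 10*t^3 + 35*t^2 + 50*t + 24) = (t - 5)*(t + 3)*(t + 4)*(t^3 + 6*t^2 + 11*t + 6) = (t - 5)*(t + 2)*(t + 3)*(t + 4)*(t^2 + 4*t + 3) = (t - 5)*(t + 1)*(t + 2)*(t + 3)*(t + 4)*(t + 3)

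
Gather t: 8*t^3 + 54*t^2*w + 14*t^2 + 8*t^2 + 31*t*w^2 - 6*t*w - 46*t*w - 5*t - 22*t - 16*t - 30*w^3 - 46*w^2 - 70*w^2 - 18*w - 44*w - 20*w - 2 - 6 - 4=8*t^3 + t^2*(54*w + 22) + t*(31*w^2 - 52*w - 43) - 30*w^3 - 116*w^2 - 82*w - 12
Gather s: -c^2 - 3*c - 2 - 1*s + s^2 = -c^2 - 3*c + s^2 - s - 2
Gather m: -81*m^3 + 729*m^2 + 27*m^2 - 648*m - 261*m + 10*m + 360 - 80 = -81*m^3 + 756*m^2 - 899*m + 280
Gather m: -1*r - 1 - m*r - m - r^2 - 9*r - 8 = m*(-r - 1) - r^2 - 10*r - 9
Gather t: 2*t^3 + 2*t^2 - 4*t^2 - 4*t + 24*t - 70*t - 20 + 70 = 2*t^3 - 2*t^2 - 50*t + 50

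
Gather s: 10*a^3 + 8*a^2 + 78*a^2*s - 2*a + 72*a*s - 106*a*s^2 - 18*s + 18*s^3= 10*a^3 + 8*a^2 - 106*a*s^2 - 2*a + 18*s^3 + s*(78*a^2 + 72*a - 18)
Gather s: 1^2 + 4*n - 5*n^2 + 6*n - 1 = -5*n^2 + 10*n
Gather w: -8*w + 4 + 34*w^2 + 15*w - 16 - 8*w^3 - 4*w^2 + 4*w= -8*w^3 + 30*w^2 + 11*w - 12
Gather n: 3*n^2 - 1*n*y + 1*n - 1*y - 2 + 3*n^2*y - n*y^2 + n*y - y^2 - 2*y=n^2*(3*y + 3) + n*(1 - y^2) - y^2 - 3*y - 2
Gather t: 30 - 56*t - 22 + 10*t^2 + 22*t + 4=10*t^2 - 34*t + 12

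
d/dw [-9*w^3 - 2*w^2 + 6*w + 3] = -27*w^2 - 4*w + 6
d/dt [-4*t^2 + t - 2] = 1 - 8*t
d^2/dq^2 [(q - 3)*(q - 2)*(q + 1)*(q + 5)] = 12*q^2 + 6*q - 38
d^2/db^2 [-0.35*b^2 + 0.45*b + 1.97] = -0.700000000000000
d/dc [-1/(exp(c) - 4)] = exp(c)/(exp(c) - 4)^2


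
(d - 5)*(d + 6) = d^2 + d - 30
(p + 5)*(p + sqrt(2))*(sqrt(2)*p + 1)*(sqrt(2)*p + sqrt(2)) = 2*p^4 + 3*sqrt(2)*p^3 + 12*p^3 + 12*p^2 + 18*sqrt(2)*p^2 + 12*p + 15*sqrt(2)*p + 10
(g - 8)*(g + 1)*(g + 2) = g^3 - 5*g^2 - 22*g - 16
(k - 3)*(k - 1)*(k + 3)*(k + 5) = k^4 + 4*k^3 - 14*k^2 - 36*k + 45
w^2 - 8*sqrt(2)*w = w*(w - 8*sqrt(2))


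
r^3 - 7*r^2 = r^2*(r - 7)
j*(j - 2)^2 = j^3 - 4*j^2 + 4*j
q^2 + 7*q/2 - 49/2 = (q - 7/2)*(q + 7)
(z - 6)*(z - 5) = z^2 - 11*z + 30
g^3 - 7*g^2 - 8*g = g*(g - 8)*(g + 1)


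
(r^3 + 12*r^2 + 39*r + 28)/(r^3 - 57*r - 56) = (r + 4)/(r - 8)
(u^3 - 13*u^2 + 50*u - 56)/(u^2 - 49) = (u^2 - 6*u + 8)/(u + 7)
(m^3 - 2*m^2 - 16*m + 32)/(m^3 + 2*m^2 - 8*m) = (m - 4)/m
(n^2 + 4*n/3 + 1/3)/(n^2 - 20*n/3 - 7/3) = (n + 1)/(n - 7)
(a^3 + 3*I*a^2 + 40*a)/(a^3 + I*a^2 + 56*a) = (a - 5*I)/(a - 7*I)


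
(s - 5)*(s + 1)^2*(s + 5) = s^4 + 2*s^3 - 24*s^2 - 50*s - 25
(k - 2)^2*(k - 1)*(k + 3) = k^4 - 2*k^3 - 7*k^2 + 20*k - 12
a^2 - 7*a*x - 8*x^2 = (a - 8*x)*(a + x)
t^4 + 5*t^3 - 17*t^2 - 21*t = t*(t - 3)*(t + 1)*(t + 7)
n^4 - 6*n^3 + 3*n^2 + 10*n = n*(n - 5)*(n - 2)*(n + 1)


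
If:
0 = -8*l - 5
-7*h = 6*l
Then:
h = 15/28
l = -5/8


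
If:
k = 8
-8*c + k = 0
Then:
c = 1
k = 8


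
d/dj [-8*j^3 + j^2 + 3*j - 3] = -24*j^2 + 2*j + 3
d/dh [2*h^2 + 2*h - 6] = 4*h + 2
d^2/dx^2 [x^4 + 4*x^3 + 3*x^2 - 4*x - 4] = 12*x^2 + 24*x + 6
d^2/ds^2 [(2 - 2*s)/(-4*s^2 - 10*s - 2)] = 2*((s - 1)*(4*s + 5)^2 - 3*(2*s + 1)*(2*s^2 + 5*s + 1))/(2*s^2 + 5*s + 1)^3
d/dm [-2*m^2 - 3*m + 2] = -4*m - 3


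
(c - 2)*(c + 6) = c^2 + 4*c - 12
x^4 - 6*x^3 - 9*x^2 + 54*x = x*(x - 6)*(x - 3)*(x + 3)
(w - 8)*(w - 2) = w^2 - 10*w + 16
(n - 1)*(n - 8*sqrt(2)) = n^2 - 8*sqrt(2)*n - n + 8*sqrt(2)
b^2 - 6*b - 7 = (b - 7)*(b + 1)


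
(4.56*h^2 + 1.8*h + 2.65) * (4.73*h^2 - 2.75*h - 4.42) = 21.5688*h^4 - 4.026*h^3 - 12.5707*h^2 - 15.2435*h - 11.713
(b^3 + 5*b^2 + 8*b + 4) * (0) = 0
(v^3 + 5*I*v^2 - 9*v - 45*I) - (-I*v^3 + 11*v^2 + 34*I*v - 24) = v^3 + I*v^3 - 11*v^2 + 5*I*v^2 - 9*v - 34*I*v + 24 - 45*I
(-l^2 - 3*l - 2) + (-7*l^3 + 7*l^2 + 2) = -7*l^3 + 6*l^2 - 3*l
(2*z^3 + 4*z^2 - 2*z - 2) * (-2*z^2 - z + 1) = -4*z^5 - 10*z^4 + 2*z^3 + 10*z^2 - 2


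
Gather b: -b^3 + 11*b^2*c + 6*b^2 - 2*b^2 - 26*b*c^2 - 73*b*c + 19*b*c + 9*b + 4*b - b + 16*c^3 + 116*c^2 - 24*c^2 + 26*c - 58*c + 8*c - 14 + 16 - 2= -b^3 + b^2*(11*c + 4) + b*(-26*c^2 - 54*c + 12) + 16*c^3 + 92*c^2 - 24*c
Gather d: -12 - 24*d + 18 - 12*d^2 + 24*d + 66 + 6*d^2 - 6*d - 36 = -6*d^2 - 6*d + 36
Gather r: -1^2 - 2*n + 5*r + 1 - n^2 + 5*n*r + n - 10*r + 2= -n^2 - n + r*(5*n - 5) + 2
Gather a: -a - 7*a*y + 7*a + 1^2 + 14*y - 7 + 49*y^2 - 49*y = a*(6 - 7*y) + 49*y^2 - 35*y - 6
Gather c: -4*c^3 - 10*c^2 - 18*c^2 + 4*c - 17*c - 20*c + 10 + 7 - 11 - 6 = -4*c^3 - 28*c^2 - 33*c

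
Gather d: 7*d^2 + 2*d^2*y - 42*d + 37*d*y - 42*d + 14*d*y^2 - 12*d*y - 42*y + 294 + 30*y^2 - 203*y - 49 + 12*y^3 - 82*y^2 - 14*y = d^2*(2*y + 7) + d*(14*y^2 + 25*y - 84) + 12*y^3 - 52*y^2 - 259*y + 245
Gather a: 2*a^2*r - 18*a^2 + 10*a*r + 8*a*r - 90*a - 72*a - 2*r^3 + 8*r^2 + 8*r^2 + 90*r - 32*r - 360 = a^2*(2*r - 18) + a*(18*r - 162) - 2*r^3 + 16*r^2 + 58*r - 360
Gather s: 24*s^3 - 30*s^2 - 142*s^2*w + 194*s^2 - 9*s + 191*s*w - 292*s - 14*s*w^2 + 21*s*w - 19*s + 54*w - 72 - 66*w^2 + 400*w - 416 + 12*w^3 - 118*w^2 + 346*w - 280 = 24*s^3 + s^2*(164 - 142*w) + s*(-14*w^2 + 212*w - 320) + 12*w^3 - 184*w^2 + 800*w - 768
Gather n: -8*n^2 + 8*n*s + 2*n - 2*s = -8*n^2 + n*(8*s + 2) - 2*s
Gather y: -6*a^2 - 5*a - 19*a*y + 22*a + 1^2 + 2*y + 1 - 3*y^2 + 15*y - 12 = -6*a^2 + 17*a - 3*y^2 + y*(17 - 19*a) - 10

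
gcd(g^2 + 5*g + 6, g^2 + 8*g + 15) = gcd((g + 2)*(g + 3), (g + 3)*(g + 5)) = g + 3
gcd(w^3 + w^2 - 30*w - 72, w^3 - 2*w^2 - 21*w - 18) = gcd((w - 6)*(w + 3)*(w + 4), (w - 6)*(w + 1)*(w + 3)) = w^2 - 3*w - 18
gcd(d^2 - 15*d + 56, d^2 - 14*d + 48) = d - 8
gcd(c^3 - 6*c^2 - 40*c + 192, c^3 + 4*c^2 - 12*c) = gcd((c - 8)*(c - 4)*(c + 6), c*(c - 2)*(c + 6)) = c + 6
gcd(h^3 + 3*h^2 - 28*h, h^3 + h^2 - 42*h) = h^2 + 7*h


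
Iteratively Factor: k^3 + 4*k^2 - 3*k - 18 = (k + 3)*(k^2 + k - 6) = (k - 2)*(k + 3)*(k + 3)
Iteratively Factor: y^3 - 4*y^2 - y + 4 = (y + 1)*(y^2 - 5*y + 4) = (y - 4)*(y + 1)*(y - 1)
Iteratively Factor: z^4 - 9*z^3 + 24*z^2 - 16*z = (z - 1)*(z^3 - 8*z^2 + 16*z) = (z - 4)*(z - 1)*(z^2 - 4*z) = z*(z - 4)*(z - 1)*(z - 4)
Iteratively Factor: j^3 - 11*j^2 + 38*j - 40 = (j - 2)*(j^2 - 9*j + 20) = (j - 5)*(j - 2)*(j - 4)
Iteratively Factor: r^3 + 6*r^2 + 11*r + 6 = (r + 1)*(r^2 + 5*r + 6) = (r + 1)*(r + 3)*(r + 2)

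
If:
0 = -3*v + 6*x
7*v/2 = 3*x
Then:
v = 0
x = 0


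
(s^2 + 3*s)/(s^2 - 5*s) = (s + 3)/(s - 5)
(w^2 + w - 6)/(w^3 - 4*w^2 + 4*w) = (w + 3)/(w*(w - 2))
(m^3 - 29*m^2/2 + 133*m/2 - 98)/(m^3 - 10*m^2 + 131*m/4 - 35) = 2*(m - 7)/(2*m - 5)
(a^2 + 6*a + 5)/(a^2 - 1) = (a + 5)/(a - 1)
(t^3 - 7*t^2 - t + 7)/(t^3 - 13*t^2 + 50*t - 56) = (t^2 - 1)/(t^2 - 6*t + 8)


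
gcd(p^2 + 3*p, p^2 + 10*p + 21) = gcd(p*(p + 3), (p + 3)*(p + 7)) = p + 3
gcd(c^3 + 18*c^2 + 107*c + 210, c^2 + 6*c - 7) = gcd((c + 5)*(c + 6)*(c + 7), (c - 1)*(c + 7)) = c + 7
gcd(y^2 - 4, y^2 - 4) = y^2 - 4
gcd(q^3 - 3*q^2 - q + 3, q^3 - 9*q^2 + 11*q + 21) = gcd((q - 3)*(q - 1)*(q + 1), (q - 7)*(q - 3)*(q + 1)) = q^2 - 2*q - 3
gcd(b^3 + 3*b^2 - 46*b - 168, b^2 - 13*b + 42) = b - 7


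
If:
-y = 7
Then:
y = -7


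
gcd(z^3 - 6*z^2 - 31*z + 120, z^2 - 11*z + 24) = z^2 - 11*z + 24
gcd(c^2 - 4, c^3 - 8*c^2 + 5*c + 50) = c + 2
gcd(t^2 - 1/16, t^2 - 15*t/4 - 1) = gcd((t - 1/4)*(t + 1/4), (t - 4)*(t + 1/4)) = t + 1/4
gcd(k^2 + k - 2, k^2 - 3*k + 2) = k - 1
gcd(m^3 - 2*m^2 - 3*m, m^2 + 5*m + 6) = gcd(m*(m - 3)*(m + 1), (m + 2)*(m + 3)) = 1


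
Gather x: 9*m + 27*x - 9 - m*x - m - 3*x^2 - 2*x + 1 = 8*m - 3*x^2 + x*(25 - m) - 8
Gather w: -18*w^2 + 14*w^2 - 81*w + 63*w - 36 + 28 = -4*w^2 - 18*w - 8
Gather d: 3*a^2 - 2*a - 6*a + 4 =3*a^2 - 8*a + 4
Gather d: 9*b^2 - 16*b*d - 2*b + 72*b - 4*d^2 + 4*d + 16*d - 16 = 9*b^2 + 70*b - 4*d^2 + d*(20 - 16*b) - 16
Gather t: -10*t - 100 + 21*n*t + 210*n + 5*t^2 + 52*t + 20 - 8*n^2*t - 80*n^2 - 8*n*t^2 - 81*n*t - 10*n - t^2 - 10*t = -80*n^2 + 200*n + t^2*(4 - 8*n) + t*(-8*n^2 - 60*n + 32) - 80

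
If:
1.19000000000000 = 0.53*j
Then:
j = 2.25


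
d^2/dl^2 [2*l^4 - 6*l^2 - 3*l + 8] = 24*l^2 - 12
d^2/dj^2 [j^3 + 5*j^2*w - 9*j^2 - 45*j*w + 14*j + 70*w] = 6*j + 10*w - 18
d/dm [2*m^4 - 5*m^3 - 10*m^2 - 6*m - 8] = 8*m^3 - 15*m^2 - 20*m - 6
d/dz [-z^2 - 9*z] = -2*z - 9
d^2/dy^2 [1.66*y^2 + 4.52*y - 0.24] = 3.32000000000000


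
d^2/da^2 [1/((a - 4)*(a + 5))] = 2*((a - 4)^2 + (a - 4)*(a + 5) + (a + 5)^2)/((a - 4)^3*(a + 5)^3)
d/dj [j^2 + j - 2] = 2*j + 1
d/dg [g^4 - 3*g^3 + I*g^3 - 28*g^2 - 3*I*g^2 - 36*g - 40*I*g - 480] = 4*g^3 + g^2*(-9 + 3*I) + g*(-56 - 6*I) - 36 - 40*I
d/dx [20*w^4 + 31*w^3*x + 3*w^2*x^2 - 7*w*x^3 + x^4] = 31*w^3 + 6*w^2*x - 21*w*x^2 + 4*x^3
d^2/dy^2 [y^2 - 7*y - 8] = 2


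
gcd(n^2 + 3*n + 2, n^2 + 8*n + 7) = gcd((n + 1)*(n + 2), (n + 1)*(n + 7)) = n + 1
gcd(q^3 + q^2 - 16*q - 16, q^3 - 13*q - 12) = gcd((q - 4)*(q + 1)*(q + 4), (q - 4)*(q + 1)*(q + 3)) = q^2 - 3*q - 4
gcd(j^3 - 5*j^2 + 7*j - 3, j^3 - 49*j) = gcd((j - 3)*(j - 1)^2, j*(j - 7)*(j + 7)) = 1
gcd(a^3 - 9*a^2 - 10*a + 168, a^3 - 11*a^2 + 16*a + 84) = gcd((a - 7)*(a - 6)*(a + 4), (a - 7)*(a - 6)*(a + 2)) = a^2 - 13*a + 42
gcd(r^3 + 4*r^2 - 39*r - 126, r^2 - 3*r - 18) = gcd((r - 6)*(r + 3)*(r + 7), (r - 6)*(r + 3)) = r^2 - 3*r - 18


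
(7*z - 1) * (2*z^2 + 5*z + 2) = 14*z^3 + 33*z^2 + 9*z - 2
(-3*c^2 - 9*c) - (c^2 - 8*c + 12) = -4*c^2 - c - 12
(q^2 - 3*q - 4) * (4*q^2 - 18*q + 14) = 4*q^4 - 30*q^3 + 52*q^2 + 30*q - 56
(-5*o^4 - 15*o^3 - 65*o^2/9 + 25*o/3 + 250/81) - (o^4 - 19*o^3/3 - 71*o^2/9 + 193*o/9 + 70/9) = -6*o^4 - 26*o^3/3 + 2*o^2/3 - 118*o/9 - 380/81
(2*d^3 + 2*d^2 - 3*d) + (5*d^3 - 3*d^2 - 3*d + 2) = 7*d^3 - d^2 - 6*d + 2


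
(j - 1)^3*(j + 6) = j^4 + 3*j^3 - 15*j^2 + 17*j - 6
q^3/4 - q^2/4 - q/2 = q*(q/4 + 1/4)*(q - 2)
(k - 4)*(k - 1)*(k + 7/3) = k^3 - 8*k^2/3 - 23*k/3 + 28/3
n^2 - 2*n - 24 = (n - 6)*(n + 4)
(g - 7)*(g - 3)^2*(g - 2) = g^4 - 15*g^3 + 77*g^2 - 165*g + 126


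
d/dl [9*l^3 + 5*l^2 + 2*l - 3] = 27*l^2 + 10*l + 2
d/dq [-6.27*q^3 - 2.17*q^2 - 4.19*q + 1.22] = -18.81*q^2 - 4.34*q - 4.19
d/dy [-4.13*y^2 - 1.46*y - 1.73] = -8.26*y - 1.46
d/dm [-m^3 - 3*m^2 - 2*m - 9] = -3*m^2 - 6*m - 2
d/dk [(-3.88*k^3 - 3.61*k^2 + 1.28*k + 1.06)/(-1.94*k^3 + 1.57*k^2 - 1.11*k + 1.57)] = (-13.095*k^4 + 13.58*k^3 - 10.1081*k^2 - 14.6638*k + 3.1862)/(3.7636*k^6 - 6.0916*k^5 + 6.7717*k^4 - 9.577*k^3 + 6.1619*k^2 - 3.4854*k + 2.4649)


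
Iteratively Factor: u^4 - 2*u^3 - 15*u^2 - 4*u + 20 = (u + 2)*(u^3 - 4*u^2 - 7*u + 10) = (u - 5)*(u + 2)*(u^2 + u - 2) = (u - 5)*(u - 1)*(u + 2)*(u + 2)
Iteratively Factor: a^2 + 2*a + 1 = (a + 1)*(a + 1)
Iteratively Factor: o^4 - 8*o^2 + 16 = (o + 2)*(o^3 - 2*o^2 - 4*o + 8) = (o - 2)*(o + 2)*(o^2 - 4) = (o - 2)*(o + 2)^2*(o - 2)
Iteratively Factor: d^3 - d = (d - 1)*(d^2 + d) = d*(d - 1)*(d + 1)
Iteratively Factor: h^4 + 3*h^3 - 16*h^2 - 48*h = (h - 4)*(h^3 + 7*h^2 + 12*h) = h*(h - 4)*(h^2 + 7*h + 12) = h*(h - 4)*(h + 4)*(h + 3)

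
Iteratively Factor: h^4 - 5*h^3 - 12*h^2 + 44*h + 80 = (h + 2)*(h^3 - 7*h^2 + 2*h + 40) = (h - 4)*(h + 2)*(h^2 - 3*h - 10) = (h - 4)*(h + 2)^2*(h - 5)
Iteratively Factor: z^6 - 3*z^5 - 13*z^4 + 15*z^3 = (z - 5)*(z^5 + 2*z^4 - 3*z^3) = z*(z - 5)*(z^4 + 2*z^3 - 3*z^2) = z^2*(z - 5)*(z^3 + 2*z^2 - 3*z) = z^2*(z - 5)*(z - 1)*(z^2 + 3*z) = z^3*(z - 5)*(z - 1)*(z + 3)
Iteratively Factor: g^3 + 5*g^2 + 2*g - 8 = (g - 1)*(g^2 + 6*g + 8) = (g - 1)*(g + 4)*(g + 2)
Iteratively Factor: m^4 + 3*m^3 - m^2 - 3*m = (m - 1)*(m^3 + 4*m^2 + 3*m) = (m - 1)*(m + 3)*(m^2 + m) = m*(m - 1)*(m + 3)*(m + 1)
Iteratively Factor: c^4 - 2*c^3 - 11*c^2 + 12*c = (c - 1)*(c^3 - c^2 - 12*c) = (c - 4)*(c - 1)*(c^2 + 3*c) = (c - 4)*(c - 1)*(c + 3)*(c)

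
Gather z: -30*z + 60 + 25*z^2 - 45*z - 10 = 25*z^2 - 75*z + 50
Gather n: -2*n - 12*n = -14*n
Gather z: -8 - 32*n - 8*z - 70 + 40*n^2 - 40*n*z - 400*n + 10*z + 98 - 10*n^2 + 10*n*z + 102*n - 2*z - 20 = 30*n^2 - 30*n*z - 330*n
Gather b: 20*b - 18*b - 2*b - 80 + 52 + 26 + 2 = 0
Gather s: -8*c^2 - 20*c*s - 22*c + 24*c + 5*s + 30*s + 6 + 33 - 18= -8*c^2 + 2*c + s*(35 - 20*c) + 21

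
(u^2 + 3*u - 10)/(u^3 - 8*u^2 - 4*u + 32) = (u + 5)/(u^2 - 6*u - 16)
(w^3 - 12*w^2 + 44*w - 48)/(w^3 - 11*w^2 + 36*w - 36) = (w - 4)/(w - 3)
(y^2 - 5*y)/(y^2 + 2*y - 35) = y/(y + 7)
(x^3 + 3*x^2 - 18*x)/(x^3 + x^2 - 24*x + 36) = x/(x - 2)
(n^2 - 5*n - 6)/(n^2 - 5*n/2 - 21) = 2*(n + 1)/(2*n + 7)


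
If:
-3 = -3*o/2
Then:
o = 2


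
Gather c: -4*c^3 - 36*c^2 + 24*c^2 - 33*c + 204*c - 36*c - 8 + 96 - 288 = -4*c^3 - 12*c^2 + 135*c - 200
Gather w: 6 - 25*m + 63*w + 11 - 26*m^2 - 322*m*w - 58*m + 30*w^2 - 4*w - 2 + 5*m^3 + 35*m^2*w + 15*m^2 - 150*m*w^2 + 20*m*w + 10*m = 5*m^3 - 11*m^2 - 73*m + w^2*(30 - 150*m) + w*(35*m^2 - 302*m + 59) + 15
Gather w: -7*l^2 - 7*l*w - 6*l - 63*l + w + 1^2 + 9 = -7*l^2 - 69*l + w*(1 - 7*l) + 10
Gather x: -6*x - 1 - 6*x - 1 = -12*x - 2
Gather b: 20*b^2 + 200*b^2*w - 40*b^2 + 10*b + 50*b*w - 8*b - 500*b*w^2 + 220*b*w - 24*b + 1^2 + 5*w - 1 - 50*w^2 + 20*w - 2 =b^2*(200*w - 20) + b*(-500*w^2 + 270*w - 22) - 50*w^2 + 25*w - 2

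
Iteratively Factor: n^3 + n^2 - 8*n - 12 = (n - 3)*(n^2 + 4*n + 4) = (n - 3)*(n + 2)*(n + 2)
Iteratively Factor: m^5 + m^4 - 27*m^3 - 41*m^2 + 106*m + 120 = (m + 1)*(m^4 - 27*m^2 - 14*m + 120) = (m - 5)*(m + 1)*(m^3 + 5*m^2 - 2*m - 24) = (m - 5)*(m + 1)*(m + 4)*(m^2 + m - 6) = (m - 5)*(m + 1)*(m + 3)*(m + 4)*(m - 2)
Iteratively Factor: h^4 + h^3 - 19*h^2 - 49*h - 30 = (h + 3)*(h^3 - 2*h^2 - 13*h - 10) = (h + 1)*(h + 3)*(h^2 - 3*h - 10) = (h + 1)*(h + 2)*(h + 3)*(h - 5)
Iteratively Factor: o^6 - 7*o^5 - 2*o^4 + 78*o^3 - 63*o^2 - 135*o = (o + 3)*(o^5 - 10*o^4 + 28*o^3 - 6*o^2 - 45*o) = (o + 1)*(o + 3)*(o^4 - 11*o^3 + 39*o^2 - 45*o) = o*(o + 1)*(o + 3)*(o^3 - 11*o^2 + 39*o - 45) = o*(o - 5)*(o + 1)*(o + 3)*(o^2 - 6*o + 9) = o*(o - 5)*(o - 3)*(o + 1)*(o + 3)*(o - 3)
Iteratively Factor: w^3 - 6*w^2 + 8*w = (w - 4)*(w^2 - 2*w) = w*(w - 4)*(w - 2)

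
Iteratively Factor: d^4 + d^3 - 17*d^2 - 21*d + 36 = (d - 1)*(d^3 + 2*d^2 - 15*d - 36) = (d - 4)*(d - 1)*(d^2 + 6*d + 9) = (d - 4)*(d - 1)*(d + 3)*(d + 3)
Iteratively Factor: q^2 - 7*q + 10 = (q - 2)*(q - 5)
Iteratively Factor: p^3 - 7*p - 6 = (p - 3)*(p^2 + 3*p + 2) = (p - 3)*(p + 1)*(p + 2)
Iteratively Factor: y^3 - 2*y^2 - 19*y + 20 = (y - 5)*(y^2 + 3*y - 4) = (y - 5)*(y + 4)*(y - 1)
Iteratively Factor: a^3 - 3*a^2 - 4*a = (a - 4)*(a^2 + a) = (a - 4)*(a + 1)*(a)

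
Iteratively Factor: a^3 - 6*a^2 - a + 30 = (a + 2)*(a^2 - 8*a + 15) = (a - 5)*(a + 2)*(a - 3)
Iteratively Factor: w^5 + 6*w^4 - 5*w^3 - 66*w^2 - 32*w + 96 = (w - 1)*(w^4 + 7*w^3 + 2*w^2 - 64*w - 96) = (w - 1)*(w + 2)*(w^3 + 5*w^2 - 8*w - 48) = (w - 1)*(w + 2)*(w + 4)*(w^2 + w - 12) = (w - 3)*(w - 1)*(w + 2)*(w + 4)*(w + 4)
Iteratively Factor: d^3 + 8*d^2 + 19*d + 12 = (d + 4)*(d^2 + 4*d + 3) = (d + 3)*(d + 4)*(d + 1)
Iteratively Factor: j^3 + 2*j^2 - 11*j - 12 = (j + 1)*(j^2 + j - 12) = (j + 1)*(j + 4)*(j - 3)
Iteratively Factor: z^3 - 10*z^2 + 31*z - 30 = (z - 5)*(z^2 - 5*z + 6) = (z - 5)*(z - 3)*(z - 2)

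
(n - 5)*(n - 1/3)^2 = n^3 - 17*n^2/3 + 31*n/9 - 5/9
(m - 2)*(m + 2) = m^2 - 4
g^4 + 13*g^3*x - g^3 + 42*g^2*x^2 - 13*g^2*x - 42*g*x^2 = g*(g - 1)*(g + 6*x)*(g + 7*x)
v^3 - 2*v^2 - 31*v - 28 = (v - 7)*(v + 1)*(v + 4)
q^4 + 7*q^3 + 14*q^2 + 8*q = q*(q + 1)*(q + 2)*(q + 4)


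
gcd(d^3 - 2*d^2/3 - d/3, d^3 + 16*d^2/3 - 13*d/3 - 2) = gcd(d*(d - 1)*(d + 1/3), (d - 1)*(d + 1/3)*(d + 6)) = d^2 - 2*d/3 - 1/3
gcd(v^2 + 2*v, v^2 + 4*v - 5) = 1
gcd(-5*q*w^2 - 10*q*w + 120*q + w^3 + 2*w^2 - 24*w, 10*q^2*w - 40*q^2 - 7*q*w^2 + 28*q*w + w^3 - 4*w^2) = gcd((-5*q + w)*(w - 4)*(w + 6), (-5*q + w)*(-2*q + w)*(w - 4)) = 5*q*w - 20*q - w^2 + 4*w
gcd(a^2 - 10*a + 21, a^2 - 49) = a - 7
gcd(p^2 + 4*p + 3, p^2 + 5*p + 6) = p + 3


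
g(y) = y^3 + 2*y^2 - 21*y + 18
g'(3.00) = 18.00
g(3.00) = 0.00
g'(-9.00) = 186.00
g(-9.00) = -360.00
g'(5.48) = 91.01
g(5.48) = 127.55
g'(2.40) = 5.88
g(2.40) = -7.06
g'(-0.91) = -22.16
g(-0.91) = 38.01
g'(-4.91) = 31.68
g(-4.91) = 50.96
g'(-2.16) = -15.64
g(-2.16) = 62.61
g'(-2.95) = -6.69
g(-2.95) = 71.68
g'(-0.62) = -22.33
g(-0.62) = 31.55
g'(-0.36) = -22.05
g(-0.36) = 25.77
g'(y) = 3*y^2 + 4*y - 21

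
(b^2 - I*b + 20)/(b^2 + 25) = (b + 4*I)/(b + 5*I)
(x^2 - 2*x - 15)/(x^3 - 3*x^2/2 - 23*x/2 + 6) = 2*(x - 5)/(2*x^2 - 9*x + 4)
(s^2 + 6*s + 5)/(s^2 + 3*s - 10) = (s + 1)/(s - 2)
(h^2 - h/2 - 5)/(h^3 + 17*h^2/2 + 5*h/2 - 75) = (h + 2)/(h^2 + 11*h + 30)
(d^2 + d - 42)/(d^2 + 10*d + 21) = (d - 6)/(d + 3)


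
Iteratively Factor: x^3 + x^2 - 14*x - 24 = (x - 4)*(x^2 + 5*x + 6) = (x - 4)*(x + 2)*(x + 3)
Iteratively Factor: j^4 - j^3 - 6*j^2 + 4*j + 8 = (j - 2)*(j^3 + j^2 - 4*j - 4) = (j - 2)^2*(j^2 + 3*j + 2) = (j - 2)^2*(j + 2)*(j + 1)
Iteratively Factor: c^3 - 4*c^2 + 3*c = (c)*(c^2 - 4*c + 3) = c*(c - 3)*(c - 1)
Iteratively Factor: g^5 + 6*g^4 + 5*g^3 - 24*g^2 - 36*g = (g + 3)*(g^4 + 3*g^3 - 4*g^2 - 12*g) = (g - 2)*(g + 3)*(g^3 + 5*g^2 + 6*g) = (g - 2)*(g + 3)^2*(g^2 + 2*g) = g*(g - 2)*(g + 3)^2*(g + 2)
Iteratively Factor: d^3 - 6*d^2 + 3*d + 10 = (d - 2)*(d^2 - 4*d - 5) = (d - 5)*(d - 2)*(d + 1)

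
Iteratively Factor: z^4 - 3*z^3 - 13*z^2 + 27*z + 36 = (z + 1)*(z^3 - 4*z^2 - 9*z + 36) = (z - 3)*(z + 1)*(z^2 - z - 12) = (z - 3)*(z + 1)*(z + 3)*(z - 4)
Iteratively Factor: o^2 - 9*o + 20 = (o - 4)*(o - 5)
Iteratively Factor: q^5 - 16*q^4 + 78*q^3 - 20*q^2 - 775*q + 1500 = (q + 3)*(q^4 - 19*q^3 + 135*q^2 - 425*q + 500) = (q - 5)*(q + 3)*(q^3 - 14*q^2 + 65*q - 100) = (q - 5)*(q - 4)*(q + 3)*(q^2 - 10*q + 25) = (q - 5)^2*(q - 4)*(q + 3)*(q - 5)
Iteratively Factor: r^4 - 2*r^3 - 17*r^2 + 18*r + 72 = (r + 3)*(r^3 - 5*r^2 - 2*r + 24) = (r - 4)*(r + 3)*(r^2 - r - 6) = (r - 4)*(r - 3)*(r + 3)*(r + 2)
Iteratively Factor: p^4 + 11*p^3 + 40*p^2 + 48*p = (p + 3)*(p^3 + 8*p^2 + 16*p) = (p + 3)*(p + 4)*(p^2 + 4*p) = (p + 3)*(p + 4)^2*(p)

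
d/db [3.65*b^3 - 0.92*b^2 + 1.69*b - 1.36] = 10.95*b^2 - 1.84*b + 1.69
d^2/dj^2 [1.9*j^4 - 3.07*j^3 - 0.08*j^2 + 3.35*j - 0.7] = 22.8*j^2 - 18.42*j - 0.16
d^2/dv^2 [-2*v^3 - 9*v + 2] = -12*v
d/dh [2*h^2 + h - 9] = 4*h + 1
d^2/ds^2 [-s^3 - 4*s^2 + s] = -6*s - 8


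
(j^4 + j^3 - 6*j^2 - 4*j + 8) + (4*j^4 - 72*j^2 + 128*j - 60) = 5*j^4 + j^3 - 78*j^2 + 124*j - 52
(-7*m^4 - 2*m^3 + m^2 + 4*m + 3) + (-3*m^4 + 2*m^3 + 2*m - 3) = -10*m^4 + m^2 + 6*m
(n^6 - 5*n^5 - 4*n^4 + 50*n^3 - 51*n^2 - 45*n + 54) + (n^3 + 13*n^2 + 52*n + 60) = n^6 - 5*n^5 - 4*n^4 + 51*n^3 - 38*n^2 + 7*n + 114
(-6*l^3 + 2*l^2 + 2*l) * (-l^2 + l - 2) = 6*l^5 - 8*l^4 + 12*l^3 - 2*l^2 - 4*l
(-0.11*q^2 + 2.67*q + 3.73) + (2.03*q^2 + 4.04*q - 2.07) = 1.92*q^2 + 6.71*q + 1.66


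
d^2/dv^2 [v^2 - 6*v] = 2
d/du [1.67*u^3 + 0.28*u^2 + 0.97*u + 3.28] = 5.01*u^2 + 0.56*u + 0.97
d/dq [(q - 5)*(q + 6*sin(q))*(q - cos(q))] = (q - 5)*(q + 6*sin(q))*(sin(q) + 1) + (q - 5)*(q - cos(q))*(6*cos(q) + 1) + (q + 6*sin(q))*(q - cos(q))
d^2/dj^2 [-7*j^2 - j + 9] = -14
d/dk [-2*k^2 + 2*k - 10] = 2 - 4*k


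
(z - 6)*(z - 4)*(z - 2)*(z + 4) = z^4 - 8*z^3 - 4*z^2 + 128*z - 192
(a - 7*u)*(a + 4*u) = a^2 - 3*a*u - 28*u^2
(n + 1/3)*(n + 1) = n^2 + 4*n/3 + 1/3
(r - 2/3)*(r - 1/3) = r^2 - r + 2/9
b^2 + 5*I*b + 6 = (b - I)*(b + 6*I)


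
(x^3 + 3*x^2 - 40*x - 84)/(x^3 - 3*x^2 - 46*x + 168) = (x + 2)/(x - 4)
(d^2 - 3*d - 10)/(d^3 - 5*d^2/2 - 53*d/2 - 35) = 2*(d - 5)/(2*d^2 - 9*d - 35)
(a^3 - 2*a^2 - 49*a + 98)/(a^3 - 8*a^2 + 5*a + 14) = (a + 7)/(a + 1)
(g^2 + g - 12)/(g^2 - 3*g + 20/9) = 9*(g^2 + g - 12)/(9*g^2 - 27*g + 20)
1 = 1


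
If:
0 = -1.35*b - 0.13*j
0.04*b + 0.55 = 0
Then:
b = -13.75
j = 142.79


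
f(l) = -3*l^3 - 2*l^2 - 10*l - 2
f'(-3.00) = -79.00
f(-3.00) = 91.00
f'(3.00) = -103.00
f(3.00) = -131.00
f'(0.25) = -11.56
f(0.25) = -4.67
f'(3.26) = -118.69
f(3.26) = -159.79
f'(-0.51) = -10.30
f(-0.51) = 2.98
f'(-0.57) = -10.64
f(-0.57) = 3.61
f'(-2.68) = -63.92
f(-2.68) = 68.18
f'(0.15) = -10.80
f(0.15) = -3.56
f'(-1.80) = -31.96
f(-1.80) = 27.02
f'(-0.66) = -11.28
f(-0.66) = 4.59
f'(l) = -9*l^2 - 4*l - 10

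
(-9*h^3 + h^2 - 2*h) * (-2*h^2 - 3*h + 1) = 18*h^5 + 25*h^4 - 8*h^3 + 7*h^2 - 2*h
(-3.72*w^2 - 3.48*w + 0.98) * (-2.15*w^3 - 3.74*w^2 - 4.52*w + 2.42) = 7.998*w^5 + 21.3948*w^4 + 27.7226*w^3 + 3.062*w^2 - 12.8512*w + 2.3716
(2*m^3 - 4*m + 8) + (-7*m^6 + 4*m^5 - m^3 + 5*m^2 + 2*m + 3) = -7*m^6 + 4*m^5 + m^3 + 5*m^2 - 2*m + 11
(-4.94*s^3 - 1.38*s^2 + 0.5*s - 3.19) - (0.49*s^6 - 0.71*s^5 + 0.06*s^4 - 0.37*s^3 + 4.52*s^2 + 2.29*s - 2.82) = -0.49*s^6 + 0.71*s^5 - 0.06*s^4 - 4.57*s^3 - 5.9*s^2 - 1.79*s - 0.37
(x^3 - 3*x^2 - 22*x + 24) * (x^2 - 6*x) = x^5 - 9*x^4 - 4*x^3 + 156*x^2 - 144*x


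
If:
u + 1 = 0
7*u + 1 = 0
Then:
No Solution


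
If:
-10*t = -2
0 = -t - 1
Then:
No Solution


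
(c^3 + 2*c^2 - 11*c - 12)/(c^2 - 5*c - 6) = (c^2 + c - 12)/(c - 6)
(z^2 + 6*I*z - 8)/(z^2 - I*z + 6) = (z + 4*I)/(z - 3*I)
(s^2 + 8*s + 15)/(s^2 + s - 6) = (s + 5)/(s - 2)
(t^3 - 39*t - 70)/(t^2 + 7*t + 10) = t - 7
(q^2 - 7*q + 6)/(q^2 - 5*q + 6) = (q^2 - 7*q + 6)/(q^2 - 5*q + 6)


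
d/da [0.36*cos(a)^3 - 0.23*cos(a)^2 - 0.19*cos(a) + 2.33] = (-1.08*cos(a)^2 + 0.46*cos(a) + 0.19)*sin(a)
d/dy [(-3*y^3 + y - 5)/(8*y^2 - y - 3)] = ((16*y - 1)*(3*y^3 - y + 5) + (9*y^2 - 1)*(-8*y^2 + y + 3))/(-8*y^2 + y + 3)^2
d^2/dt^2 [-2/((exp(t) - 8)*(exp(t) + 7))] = (-8*exp(3*t) + 6*exp(2*t) - 450*exp(t) + 112)*exp(t)/(exp(6*t) - 3*exp(5*t) - 165*exp(4*t) + 335*exp(3*t) + 9240*exp(2*t) - 9408*exp(t) - 175616)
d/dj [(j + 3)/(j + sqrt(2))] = (-3 + sqrt(2))/(j + sqrt(2))^2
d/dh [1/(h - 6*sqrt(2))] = -1/(h - 6*sqrt(2))^2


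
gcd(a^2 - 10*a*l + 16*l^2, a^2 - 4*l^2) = a - 2*l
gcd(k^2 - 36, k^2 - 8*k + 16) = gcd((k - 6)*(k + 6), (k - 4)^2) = 1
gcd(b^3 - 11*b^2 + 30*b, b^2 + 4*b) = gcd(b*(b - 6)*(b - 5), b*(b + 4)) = b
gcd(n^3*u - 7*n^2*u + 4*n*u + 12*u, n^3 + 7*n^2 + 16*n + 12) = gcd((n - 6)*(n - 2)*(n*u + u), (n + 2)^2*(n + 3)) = 1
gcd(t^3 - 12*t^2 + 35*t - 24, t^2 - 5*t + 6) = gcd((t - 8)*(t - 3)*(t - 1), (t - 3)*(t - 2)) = t - 3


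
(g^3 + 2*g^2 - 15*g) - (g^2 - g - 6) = g^3 + g^2 - 14*g + 6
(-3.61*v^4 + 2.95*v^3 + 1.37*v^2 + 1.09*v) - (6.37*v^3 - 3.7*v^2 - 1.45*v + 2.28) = -3.61*v^4 - 3.42*v^3 + 5.07*v^2 + 2.54*v - 2.28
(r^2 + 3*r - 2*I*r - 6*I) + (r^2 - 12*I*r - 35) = 2*r^2 + 3*r - 14*I*r - 35 - 6*I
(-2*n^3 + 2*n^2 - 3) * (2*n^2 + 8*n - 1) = -4*n^5 - 12*n^4 + 18*n^3 - 8*n^2 - 24*n + 3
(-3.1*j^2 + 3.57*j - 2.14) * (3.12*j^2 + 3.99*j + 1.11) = -9.672*j^4 - 1.2306*j^3 + 4.1265*j^2 - 4.5759*j - 2.3754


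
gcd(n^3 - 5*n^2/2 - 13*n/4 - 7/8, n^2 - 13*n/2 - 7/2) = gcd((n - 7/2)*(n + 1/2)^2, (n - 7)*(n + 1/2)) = n + 1/2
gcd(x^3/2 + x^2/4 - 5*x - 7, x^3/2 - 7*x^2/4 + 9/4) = 1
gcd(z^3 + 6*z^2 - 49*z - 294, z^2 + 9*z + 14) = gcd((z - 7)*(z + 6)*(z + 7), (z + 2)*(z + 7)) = z + 7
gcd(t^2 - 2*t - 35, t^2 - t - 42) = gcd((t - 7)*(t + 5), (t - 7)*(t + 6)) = t - 7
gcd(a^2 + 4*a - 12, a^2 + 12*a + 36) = a + 6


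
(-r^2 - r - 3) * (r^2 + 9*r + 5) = -r^4 - 10*r^3 - 17*r^2 - 32*r - 15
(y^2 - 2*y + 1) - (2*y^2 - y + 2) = -y^2 - y - 1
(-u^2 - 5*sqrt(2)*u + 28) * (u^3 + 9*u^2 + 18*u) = -u^5 - 9*u^4 - 5*sqrt(2)*u^4 - 45*sqrt(2)*u^3 + 10*u^3 - 90*sqrt(2)*u^2 + 252*u^2 + 504*u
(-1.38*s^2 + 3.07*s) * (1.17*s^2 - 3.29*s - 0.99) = -1.6146*s^4 + 8.1321*s^3 - 8.7341*s^2 - 3.0393*s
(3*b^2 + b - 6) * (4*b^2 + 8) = 12*b^4 + 4*b^3 + 8*b - 48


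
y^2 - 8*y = y*(y - 8)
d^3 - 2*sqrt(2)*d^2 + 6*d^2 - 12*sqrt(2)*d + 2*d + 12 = (d + 6)*(d - sqrt(2))^2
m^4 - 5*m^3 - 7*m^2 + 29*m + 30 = (m - 5)*(m - 3)*(m + 1)*(m + 2)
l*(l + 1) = l^2 + l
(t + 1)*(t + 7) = t^2 + 8*t + 7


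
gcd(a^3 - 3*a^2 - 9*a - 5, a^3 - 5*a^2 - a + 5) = a^2 - 4*a - 5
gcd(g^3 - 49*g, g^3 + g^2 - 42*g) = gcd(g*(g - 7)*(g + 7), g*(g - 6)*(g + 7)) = g^2 + 7*g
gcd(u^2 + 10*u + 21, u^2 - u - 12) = u + 3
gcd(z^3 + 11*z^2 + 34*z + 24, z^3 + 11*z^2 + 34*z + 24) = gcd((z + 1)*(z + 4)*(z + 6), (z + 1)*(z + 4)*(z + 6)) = z^3 + 11*z^2 + 34*z + 24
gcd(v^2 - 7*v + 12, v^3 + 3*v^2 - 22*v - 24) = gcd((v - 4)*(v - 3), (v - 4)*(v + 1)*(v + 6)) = v - 4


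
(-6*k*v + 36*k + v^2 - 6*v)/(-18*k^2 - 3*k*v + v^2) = (v - 6)/(3*k + v)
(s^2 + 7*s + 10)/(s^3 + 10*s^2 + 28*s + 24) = (s + 5)/(s^2 + 8*s + 12)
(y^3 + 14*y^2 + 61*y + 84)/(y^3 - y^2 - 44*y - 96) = (y + 7)/(y - 8)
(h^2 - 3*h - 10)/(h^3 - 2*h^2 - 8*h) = (h - 5)/(h*(h - 4))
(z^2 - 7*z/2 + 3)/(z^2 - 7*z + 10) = (z - 3/2)/(z - 5)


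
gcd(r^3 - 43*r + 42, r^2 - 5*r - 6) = r - 6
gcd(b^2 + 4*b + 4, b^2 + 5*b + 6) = b + 2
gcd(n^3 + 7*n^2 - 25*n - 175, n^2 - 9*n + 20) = n - 5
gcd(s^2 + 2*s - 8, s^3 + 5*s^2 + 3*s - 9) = 1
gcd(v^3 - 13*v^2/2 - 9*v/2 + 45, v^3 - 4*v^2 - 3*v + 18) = v - 3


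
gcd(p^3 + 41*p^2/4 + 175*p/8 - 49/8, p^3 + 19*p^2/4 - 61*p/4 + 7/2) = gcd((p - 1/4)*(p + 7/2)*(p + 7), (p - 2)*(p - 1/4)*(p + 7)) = p^2 + 27*p/4 - 7/4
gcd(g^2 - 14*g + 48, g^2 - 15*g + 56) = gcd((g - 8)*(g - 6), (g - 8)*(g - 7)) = g - 8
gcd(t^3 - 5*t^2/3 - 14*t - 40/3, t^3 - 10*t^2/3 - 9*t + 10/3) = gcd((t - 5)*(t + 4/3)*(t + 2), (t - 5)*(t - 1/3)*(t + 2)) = t^2 - 3*t - 10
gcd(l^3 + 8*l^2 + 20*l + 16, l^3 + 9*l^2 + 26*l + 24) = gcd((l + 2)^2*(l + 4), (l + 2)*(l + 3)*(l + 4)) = l^2 + 6*l + 8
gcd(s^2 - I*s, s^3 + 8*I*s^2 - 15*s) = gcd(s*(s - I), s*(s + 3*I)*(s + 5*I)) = s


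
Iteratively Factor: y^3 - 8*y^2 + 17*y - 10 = (y - 5)*(y^2 - 3*y + 2) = (y - 5)*(y - 2)*(y - 1)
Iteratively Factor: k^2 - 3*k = (k)*(k - 3)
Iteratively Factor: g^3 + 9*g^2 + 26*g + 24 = (g + 3)*(g^2 + 6*g + 8) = (g + 2)*(g + 3)*(g + 4)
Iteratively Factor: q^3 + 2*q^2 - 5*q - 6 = (q + 1)*(q^2 + q - 6) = (q + 1)*(q + 3)*(q - 2)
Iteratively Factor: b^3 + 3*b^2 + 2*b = (b + 1)*(b^2 + 2*b) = b*(b + 1)*(b + 2)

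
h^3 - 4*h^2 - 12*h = h*(h - 6)*(h + 2)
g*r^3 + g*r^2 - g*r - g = (r - 1)*(r + 1)*(g*r + g)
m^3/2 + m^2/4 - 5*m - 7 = (m/2 + 1)*(m - 7/2)*(m + 2)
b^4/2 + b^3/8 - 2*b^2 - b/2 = b*(b/2 + 1)*(b - 2)*(b + 1/4)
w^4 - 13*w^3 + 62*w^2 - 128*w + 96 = (w - 4)^2*(w - 3)*(w - 2)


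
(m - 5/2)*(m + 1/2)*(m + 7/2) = m^3 + 3*m^2/2 - 33*m/4 - 35/8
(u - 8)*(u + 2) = u^2 - 6*u - 16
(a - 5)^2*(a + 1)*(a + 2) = a^4 - 7*a^3 - 3*a^2 + 55*a + 50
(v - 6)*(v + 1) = v^2 - 5*v - 6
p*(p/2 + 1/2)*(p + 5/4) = p^3/2 + 9*p^2/8 + 5*p/8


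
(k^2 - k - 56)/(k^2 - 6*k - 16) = (k + 7)/(k + 2)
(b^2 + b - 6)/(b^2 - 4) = (b + 3)/(b + 2)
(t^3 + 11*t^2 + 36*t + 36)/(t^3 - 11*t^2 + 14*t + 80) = (t^2 + 9*t + 18)/(t^2 - 13*t + 40)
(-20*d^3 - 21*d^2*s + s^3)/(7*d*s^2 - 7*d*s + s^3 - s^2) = (-20*d^3 - 21*d^2*s + s^3)/(s*(7*d*s - 7*d + s^2 - s))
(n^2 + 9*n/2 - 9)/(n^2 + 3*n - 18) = (n - 3/2)/(n - 3)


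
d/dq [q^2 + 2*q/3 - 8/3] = 2*q + 2/3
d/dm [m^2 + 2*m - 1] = 2*m + 2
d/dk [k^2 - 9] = 2*k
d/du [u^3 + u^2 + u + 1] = 3*u^2 + 2*u + 1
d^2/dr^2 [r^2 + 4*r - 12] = 2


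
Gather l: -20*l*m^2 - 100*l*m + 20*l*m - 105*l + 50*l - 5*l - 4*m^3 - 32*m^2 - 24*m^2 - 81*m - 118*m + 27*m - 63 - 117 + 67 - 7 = l*(-20*m^2 - 80*m - 60) - 4*m^3 - 56*m^2 - 172*m - 120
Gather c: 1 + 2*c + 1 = 2*c + 2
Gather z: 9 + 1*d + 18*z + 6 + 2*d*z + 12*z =d + z*(2*d + 30) + 15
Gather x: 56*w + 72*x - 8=56*w + 72*x - 8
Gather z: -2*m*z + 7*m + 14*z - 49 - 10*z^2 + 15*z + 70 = 7*m - 10*z^2 + z*(29 - 2*m) + 21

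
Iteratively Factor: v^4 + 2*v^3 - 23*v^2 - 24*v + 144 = (v + 4)*(v^3 - 2*v^2 - 15*v + 36) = (v - 3)*(v + 4)*(v^2 + v - 12) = (v - 3)^2*(v + 4)*(v + 4)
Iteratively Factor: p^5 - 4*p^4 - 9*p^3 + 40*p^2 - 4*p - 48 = (p + 1)*(p^4 - 5*p^3 - 4*p^2 + 44*p - 48) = (p + 1)*(p + 3)*(p^3 - 8*p^2 + 20*p - 16) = (p - 2)*(p + 1)*(p + 3)*(p^2 - 6*p + 8) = (p - 4)*(p - 2)*(p + 1)*(p + 3)*(p - 2)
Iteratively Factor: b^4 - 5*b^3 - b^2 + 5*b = (b + 1)*(b^3 - 6*b^2 + 5*b) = (b - 1)*(b + 1)*(b^2 - 5*b) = b*(b - 1)*(b + 1)*(b - 5)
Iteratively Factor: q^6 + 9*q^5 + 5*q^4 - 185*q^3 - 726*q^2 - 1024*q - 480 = (q + 3)*(q^5 + 6*q^4 - 13*q^3 - 146*q^2 - 288*q - 160) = (q - 5)*(q + 3)*(q^4 + 11*q^3 + 42*q^2 + 64*q + 32) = (q - 5)*(q + 3)*(q + 4)*(q^3 + 7*q^2 + 14*q + 8) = (q - 5)*(q + 2)*(q + 3)*(q + 4)*(q^2 + 5*q + 4) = (q - 5)*(q + 2)*(q + 3)*(q + 4)^2*(q + 1)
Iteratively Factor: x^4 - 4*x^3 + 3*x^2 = (x - 1)*(x^3 - 3*x^2) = x*(x - 1)*(x^2 - 3*x) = x^2*(x - 1)*(x - 3)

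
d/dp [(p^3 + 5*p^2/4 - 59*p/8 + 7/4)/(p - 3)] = (16*p^3 - 62*p^2 - 60*p + 163)/(8*(p^2 - 6*p + 9))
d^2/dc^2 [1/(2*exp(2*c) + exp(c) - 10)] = (2*(4*exp(c) + 1)^2*exp(c) - (8*exp(c) + 1)*(2*exp(2*c) + exp(c) - 10))*exp(c)/(2*exp(2*c) + exp(c) - 10)^3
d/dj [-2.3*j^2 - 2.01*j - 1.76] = -4.6*j - 2.01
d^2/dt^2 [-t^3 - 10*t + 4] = -6*t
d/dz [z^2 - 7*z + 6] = 2*z - 7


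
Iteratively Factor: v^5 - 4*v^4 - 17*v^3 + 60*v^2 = (v)*(v^4 - 4*v^3 - 17*v^2 + 60*v) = v*(v - 3)*(v^3 - v^2 - 20*v) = v^2*(v - 3)*(v^2 - v - 20) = v^2*(v - 5)*(v - 3)*(v + 4)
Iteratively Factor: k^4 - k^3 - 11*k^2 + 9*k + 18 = (k + 1)*(k^3 - 2*k^2 - 9*k + 18) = (k - 2)*(k + 1)*(k^2 - 9) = (k - 2)*(k + 1)*(k + 3)*(k - 3)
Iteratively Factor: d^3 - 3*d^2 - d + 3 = (d - 1)*(d^2 - 2*d - 3) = (d - 3)*(d - 1)*(d + 1)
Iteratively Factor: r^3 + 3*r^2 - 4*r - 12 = (r + 3)*(r^2 - 4) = (r + 2)*(r + 3)*(r - 2)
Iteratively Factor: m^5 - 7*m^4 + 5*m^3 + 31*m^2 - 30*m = (m + 2)*(m^4 - 9*m^3 + 23*m^2 - 15*m) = (m - 5)*(m + 2)*(m^3 - 4*m^2 + 3*m) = m*(m - 5)*(m + 2)*(m^2 - 4*m + 3) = m*(m - 5)*(m - 1)*(m + 2)*(m - 3)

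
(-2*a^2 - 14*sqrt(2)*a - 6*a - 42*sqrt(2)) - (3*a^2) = -5*a^2 - 14*sqrt(2)*a - 6*a - 42*sqrt(2)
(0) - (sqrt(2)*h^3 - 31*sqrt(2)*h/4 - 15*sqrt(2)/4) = -sqrt(2)*h^3 + 31*sqrt(2)*h/4 + 15*sqrt(2)/4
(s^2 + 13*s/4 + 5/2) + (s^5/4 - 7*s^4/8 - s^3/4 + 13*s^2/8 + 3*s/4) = s^5/4 - 7*s^4/8 - s^3/4 + 21*s^2/8 + 4*s + 5/2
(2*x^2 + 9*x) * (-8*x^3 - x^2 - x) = -16*x^5 - 74*x^4 - 11*x^3 - 9*x^2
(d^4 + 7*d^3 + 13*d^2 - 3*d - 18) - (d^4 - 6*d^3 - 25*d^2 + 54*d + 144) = 13*d^3 + 38*d^2 - 57*d - 162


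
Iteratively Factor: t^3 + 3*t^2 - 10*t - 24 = (t + 2)*(t^2 + t - 12) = (t + 2)*(t + 4)*(t - 3)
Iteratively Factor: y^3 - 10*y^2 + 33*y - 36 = (y - 3)*(y^2 - 7*y + 12) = (y - 4)*(y - 3)*(y - 3)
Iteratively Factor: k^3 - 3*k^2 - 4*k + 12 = (k - 3)*(k^2 - 4) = (k - 3)*(k + 2)*(k - 2)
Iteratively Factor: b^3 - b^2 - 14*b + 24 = (b + 4)*(b^2 - 5*b + 6) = (b - 3)*(b + 4)*(b - 2)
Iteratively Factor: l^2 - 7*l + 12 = (l - 3)*(l - 4)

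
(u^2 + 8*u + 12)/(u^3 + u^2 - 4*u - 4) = (u + 6)/(u^2 - u - 2)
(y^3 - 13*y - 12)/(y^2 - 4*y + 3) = (y^3 - 13*y - 12)/(y^2 - 4*y + 3)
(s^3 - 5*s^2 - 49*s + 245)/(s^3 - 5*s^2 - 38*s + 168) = (s^2 + 2*s - 35)/(s^2 + 2*s - 24)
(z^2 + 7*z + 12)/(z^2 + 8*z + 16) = (z + 3)/(z + 4)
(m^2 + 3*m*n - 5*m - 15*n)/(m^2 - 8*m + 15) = (m + 3*n)/(m - 3)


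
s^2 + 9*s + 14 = (s + 2)*(s + 7)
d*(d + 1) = d^2 + d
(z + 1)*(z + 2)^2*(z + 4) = z^4 + 9*z^3 + 28*z^2 + 36*z + 16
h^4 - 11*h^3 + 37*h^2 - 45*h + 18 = (h - 6)*(h - 3)*(h - 1)^2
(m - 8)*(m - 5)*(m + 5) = m^3 - 8*m^2 - 25*m + 200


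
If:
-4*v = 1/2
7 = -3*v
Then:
No Solution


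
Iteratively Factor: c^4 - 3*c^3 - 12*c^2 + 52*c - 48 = (c + 4)*(c^3 - 7*c^2 + 16*c - 12) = (c - 2)*(c + 4)*(c^2 - 5*c + 6) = (c - 2)^2*(c + 4)*(c - 3)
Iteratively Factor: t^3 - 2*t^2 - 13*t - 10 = (t - 5)*(t^2 + 3*t + 2) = (t - 5)*(t + 2)*(t + 1)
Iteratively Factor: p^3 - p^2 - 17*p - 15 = (p + 3)*(p^2 - 4*p - 5) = (p + 1)*(p + 3)*(p - 5)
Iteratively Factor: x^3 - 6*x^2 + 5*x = (x)*(x^2 - 6*x + 5) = x*(x - 1)*(x - 5)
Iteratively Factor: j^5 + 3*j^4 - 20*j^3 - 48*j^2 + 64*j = (j + 4)*(j^4 - j^3 - 16*j^2 + 16*j) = (j - 4)*(j + 4)*(j^3 + 3*j^2 - 4*j) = (j - 4)*(j + 4)^2*(j^2 - j) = j*(j - 4)*(j + 4)^2*(j - 1)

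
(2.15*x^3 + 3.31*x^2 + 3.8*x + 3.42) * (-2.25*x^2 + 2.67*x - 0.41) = -4.8375*x^5 - 1.707*x^4 - 0.593799999999999*x^3 + 1.0939*x^2 + 7.5734*x - 1.4022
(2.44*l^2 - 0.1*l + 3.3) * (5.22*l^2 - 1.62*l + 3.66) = 12.7368*l^4 - 4.4748*l^3 + 26.3184*l^2 - 5.712*l + 12.078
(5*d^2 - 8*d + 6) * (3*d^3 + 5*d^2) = 15*d^5 + d^4 - 22*d^3 + 30*d^2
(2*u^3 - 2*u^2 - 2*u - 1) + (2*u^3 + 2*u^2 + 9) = 4*u^3 - 2*u + 8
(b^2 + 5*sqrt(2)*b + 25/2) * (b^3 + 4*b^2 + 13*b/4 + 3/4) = b^5 + 4*b^4 + 5*sqrt(2)*b^4 + 63*b^3/4 + 20*sqrt(2)*b^3 + 65*sqrt(2)*b^2/4 + 203*b^2/4 + 15*sqrt(2)*b/4 + 325*b/8 + 75/8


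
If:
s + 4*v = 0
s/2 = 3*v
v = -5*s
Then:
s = 0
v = 0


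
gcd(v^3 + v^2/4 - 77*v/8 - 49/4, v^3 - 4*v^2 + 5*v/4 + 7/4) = v - 7/2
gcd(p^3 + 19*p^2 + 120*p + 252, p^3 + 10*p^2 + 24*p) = p + 6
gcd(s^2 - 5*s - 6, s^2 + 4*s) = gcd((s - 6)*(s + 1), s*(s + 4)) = 1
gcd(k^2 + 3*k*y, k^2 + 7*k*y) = k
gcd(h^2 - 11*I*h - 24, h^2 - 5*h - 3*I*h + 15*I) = h - 3*I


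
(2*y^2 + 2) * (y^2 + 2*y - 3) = 2*y^4 + 4*y^3 - 4*y^2 + 4*y - 6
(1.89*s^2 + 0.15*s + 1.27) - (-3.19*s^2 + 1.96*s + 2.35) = 5.08*s^2 - 1.81*s - 1.08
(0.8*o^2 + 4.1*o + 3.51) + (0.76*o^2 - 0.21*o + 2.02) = 1.56*o^2 + 3.89*o + 5.53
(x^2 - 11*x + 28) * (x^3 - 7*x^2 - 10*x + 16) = x^5 - 18*x^4 + 95*x^3 - 70*x^2 - 456*x + 448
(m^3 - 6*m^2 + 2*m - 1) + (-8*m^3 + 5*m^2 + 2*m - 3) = -7*m^3 - m^2 + 4*m - 4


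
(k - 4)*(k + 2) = k^2 - 2*k - 8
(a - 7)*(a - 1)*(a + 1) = a^3 - 7*a^2 - a + 7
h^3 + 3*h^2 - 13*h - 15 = (h - 3)*(h + 1)*(h + 5)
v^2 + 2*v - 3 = (v - 1)*(v + 3)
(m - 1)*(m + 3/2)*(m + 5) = m^3 + 11*m^2/2 + m - 15/2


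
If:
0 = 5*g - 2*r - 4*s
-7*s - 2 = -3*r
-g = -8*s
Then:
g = 16/47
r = 36/47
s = 2/47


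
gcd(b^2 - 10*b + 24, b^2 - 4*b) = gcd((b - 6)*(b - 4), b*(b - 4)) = b - 4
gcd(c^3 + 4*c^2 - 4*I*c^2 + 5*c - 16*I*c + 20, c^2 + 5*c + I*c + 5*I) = c + I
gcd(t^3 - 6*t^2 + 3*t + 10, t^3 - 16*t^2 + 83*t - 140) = t - 5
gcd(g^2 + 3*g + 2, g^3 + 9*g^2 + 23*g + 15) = g + 1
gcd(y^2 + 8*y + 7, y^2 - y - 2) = y + 1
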